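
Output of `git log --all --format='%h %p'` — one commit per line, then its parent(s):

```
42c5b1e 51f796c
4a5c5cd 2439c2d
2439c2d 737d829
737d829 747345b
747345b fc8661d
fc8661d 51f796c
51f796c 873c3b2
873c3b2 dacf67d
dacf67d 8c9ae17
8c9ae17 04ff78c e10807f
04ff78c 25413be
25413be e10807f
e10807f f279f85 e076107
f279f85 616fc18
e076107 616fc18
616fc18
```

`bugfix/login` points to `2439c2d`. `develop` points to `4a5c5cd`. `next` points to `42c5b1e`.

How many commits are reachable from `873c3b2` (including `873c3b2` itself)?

Walking parent pointers from 873c3b2: reachable set = {04ff78c, 25413be, 616fc18, 873c3b2, 8c9ae17, dacf67d, e076107, e10807f, f279f85}.
That is 9 commits.

9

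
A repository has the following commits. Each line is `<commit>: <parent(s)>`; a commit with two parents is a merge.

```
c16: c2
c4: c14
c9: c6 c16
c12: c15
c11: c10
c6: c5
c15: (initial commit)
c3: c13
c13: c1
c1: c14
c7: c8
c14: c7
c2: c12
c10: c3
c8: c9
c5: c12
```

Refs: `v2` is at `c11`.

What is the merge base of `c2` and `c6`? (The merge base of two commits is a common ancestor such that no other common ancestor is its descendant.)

Ancestors of c2: {c12, c15, c2}.
Ancestors of c6: {c12, c15, c5, c6}.
Common ancestors: {c12, c15}.
Among these, c12 is not an ancestor of any other common ancestor — it is the merge base.

c12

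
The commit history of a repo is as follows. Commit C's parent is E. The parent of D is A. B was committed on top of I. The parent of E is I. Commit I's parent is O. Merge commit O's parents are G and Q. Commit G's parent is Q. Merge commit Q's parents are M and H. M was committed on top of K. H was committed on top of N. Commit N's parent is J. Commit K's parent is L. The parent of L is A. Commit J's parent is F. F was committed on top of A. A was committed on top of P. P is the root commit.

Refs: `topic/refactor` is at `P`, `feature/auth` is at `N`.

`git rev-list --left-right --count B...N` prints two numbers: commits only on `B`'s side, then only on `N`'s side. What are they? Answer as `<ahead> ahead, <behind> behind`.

9 ahead, 0 behind

Reachable from B: {A, B, F, G, H, I, J, K, L, M, N, O, P, Q}.
Reachable from N: {A, F, J, N, P}.
Only in B's history (ahead): {B, G, H, I, K, L, M, O, Q} — 9.
Only in N's history (behind): {} — 0.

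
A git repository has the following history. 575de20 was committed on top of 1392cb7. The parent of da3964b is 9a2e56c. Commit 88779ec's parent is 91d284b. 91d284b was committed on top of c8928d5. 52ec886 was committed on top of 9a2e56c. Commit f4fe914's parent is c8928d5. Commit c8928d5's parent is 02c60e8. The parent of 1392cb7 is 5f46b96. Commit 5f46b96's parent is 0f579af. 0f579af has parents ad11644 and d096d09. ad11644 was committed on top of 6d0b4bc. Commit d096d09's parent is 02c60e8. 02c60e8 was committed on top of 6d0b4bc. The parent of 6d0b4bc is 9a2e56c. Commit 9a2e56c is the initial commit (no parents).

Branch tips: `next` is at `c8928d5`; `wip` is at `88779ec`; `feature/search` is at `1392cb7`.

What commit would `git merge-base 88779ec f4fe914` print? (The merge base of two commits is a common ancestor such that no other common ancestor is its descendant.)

Ancestors of 88779ec: {02c60e8, 6d0b4bc, 88779ec, 91d284b, 9a2e56c, c8928d5}.
Ancestors of f4fe914: {02c60e8, 6d0b4bc, 9a2e56c, c8928d5, f4fe914}.
Common ancestors: {02c60e8, 6d0b4bc, 9a2e56c, c8928d5}.
Among these, c8928d5 is not an ancestor of any other common ancestor — it is the merge base.

c8928d5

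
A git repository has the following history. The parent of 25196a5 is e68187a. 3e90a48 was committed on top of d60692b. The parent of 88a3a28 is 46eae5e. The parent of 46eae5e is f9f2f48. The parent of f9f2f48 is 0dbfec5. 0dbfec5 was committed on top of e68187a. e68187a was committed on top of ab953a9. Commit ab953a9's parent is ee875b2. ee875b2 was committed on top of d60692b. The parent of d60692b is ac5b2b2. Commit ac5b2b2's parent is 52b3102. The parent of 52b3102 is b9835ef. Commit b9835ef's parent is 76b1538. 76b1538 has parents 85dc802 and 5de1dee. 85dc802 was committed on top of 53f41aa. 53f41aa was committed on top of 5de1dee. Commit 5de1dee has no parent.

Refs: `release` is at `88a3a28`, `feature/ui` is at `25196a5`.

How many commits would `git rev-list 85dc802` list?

3

Walking parent pointers from 85dc802: reachable set = {53f41aa, 5de1dee, 85dc802}.
That is 3 commits.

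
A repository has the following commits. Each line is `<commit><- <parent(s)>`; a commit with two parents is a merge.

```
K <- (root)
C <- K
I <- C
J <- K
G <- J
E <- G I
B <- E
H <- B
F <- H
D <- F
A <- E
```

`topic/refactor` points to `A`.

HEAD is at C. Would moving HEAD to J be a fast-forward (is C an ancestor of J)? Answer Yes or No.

No

A fast-forward from C to J is possible iff C is an ancestor of J.
Ancestors of J: {J, K}.
C is not among them, so fast-forward is not possible.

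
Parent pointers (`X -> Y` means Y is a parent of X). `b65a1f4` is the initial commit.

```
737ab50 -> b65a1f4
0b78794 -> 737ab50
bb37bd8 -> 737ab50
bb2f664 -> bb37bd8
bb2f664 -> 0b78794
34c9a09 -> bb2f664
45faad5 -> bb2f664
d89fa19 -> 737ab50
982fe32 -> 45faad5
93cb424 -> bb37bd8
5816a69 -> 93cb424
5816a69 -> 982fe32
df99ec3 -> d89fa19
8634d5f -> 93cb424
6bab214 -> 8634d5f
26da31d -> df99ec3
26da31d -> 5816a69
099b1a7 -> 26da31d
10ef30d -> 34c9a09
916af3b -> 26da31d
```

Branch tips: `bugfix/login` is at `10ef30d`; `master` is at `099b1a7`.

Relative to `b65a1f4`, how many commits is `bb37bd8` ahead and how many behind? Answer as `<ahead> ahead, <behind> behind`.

2 ahead, 0 behind

Reachable from bb37bd8: {737ab50, b65a1f4, bb37bd8}.
Reachable from b65a1f4: {b65a1f4}.
Only in bb37bd8's history (ahead): {737ab50, bb37bd8} — 2.
Only in b65a1f4's history (behind): {} — 0.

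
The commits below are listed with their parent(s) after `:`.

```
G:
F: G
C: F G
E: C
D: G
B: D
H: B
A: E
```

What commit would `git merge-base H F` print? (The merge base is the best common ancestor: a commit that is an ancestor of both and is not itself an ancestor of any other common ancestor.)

Ancestors of H: {B, D, G, H}.
Ancestors of F: {F, G}.
Common ancestors: {G}.
The only common ancestor is G, so it is the merge base.

G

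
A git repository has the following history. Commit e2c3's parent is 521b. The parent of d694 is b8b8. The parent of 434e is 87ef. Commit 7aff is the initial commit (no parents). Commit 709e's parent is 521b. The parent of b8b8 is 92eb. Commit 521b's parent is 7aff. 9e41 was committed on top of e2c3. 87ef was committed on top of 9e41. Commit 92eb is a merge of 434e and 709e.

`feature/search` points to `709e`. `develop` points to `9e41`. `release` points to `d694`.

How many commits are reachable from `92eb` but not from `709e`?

Reachable from 92eb: {434e, 521b, 709e, 7aff, 87ef, 92eb, 9e41, e2c3}.
Reachable from 709e: {521b, 709e, 7aff}.
In 92eb's history but not 709e's: {434e, 87ef, 92eb, 9e41, e2c3} — 5 commits.

5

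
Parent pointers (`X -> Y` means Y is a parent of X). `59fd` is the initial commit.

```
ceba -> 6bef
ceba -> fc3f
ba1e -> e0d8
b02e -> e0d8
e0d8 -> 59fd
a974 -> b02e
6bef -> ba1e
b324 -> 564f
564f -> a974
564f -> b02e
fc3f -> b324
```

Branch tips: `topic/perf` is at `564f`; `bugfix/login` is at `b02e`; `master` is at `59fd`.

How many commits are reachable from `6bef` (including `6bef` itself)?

Walking parent pointers from 6bef: reachable set = {59fd, 6bef, ba1e, e0d8}.
That is 4 commits.

4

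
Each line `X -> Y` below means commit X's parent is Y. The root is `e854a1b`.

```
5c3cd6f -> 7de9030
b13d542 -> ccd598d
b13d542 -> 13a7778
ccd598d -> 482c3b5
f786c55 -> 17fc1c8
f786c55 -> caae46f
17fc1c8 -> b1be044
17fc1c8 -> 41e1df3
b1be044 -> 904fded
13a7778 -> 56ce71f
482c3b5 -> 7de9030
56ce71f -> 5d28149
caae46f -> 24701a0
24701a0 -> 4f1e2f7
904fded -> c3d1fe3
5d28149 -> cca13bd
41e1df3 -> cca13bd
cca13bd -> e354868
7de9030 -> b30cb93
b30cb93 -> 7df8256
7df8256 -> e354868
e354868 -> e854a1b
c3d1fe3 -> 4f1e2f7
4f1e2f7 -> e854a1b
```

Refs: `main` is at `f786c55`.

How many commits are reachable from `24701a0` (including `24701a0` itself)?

3

Walking parent pointers from 24701a0: reachable set = {24701a0, 4f1e2f7, e854a1b}.
That is 3 commits.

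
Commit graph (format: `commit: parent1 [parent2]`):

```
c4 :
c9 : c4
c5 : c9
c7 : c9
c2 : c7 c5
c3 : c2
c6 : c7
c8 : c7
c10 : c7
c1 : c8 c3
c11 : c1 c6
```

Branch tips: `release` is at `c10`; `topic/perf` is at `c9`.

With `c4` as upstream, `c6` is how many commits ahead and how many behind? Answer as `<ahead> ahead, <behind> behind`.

Reachable from c6: {c4, c6, c7, c9}.
Reachable from c4: {c4}.
Only in c6's history (ahead): {c6, c7, c9} — 3.
Only in c4's history (behind): {} — 0.

3 ahead, 0 behind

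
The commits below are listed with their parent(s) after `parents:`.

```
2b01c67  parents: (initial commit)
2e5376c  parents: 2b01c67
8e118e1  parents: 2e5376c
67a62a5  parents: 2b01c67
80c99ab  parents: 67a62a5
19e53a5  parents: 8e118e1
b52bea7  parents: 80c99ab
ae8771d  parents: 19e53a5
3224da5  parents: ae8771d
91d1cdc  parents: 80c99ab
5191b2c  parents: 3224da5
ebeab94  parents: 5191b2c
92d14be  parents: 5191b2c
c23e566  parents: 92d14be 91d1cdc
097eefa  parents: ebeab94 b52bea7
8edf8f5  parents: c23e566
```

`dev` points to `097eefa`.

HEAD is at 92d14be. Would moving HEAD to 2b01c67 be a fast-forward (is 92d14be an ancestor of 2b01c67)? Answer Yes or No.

No

A fast-forward from 92d14be to 2b01c67 is possible iff 92d14be is an ancestor of 2b01c67.
Ancestors of 2b01c67: {2b01c67}.
92d14be is not among them, so fast-forward is not possible.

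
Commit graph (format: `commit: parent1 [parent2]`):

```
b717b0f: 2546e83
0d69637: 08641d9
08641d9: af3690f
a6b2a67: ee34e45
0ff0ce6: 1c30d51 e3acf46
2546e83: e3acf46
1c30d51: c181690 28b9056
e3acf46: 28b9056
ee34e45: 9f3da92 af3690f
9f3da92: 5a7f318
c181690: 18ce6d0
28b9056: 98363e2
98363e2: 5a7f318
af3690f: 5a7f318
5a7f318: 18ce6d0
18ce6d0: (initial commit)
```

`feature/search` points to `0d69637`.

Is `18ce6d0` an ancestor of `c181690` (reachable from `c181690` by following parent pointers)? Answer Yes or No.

Ancestors of c181690 (commits reachable by following parents): {18ce6d0, c181690}.
18ce6d0 is in that set, so it is an ancestor of c181690.

Yes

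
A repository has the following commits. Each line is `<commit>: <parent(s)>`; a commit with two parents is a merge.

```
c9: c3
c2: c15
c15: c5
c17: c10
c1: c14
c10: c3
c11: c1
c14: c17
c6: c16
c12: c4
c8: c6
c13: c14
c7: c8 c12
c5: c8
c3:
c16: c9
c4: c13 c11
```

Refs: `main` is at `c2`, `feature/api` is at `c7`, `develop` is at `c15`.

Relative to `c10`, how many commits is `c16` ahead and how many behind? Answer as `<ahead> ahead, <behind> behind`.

Reachable from c16: {c16, c3, c9}.
Reachable from c10: {c10, c3}.
Only in c16's history (ahead): {c16, c9} — 2.
Only in c10's history (behind): {c10} — 1.

2 ahead, 1 behind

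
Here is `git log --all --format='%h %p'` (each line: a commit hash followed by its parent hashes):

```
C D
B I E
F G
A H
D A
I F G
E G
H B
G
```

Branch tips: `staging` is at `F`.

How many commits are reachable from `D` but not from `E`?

6

Reachable from D: {A, B, D, E, F, G, H, I}.
Reachable from E: {E, G}.
In D's history but not E's: {A, B, D, F, H, I} — 6 commits.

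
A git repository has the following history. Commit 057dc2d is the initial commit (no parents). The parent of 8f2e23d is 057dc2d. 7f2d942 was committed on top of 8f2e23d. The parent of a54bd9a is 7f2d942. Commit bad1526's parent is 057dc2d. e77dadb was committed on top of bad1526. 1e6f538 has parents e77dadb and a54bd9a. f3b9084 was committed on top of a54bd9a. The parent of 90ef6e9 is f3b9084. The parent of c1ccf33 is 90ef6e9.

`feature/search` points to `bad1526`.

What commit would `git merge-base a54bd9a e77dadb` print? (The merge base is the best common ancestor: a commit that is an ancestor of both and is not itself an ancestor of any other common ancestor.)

057dc2d

Ancestors of a54bd9a: {057dc2d, 7f2d942, 8f2e23d, a54bd9a}.
Ancestors of e77dadb: {057dc2d, bad1526, e77dadb}.
Common ancestors: {057dc2d}.
The only common ancestor is 057dc2d, so it is the merge base.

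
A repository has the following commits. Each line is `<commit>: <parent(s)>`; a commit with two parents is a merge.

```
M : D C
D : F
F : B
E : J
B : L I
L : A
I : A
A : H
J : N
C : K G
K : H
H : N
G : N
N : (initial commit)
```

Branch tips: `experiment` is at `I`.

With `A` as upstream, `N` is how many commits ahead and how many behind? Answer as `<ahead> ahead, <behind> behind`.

0 ahead, 2 behind

Reachable from N: {N}.
Reachable from A: {A, H, N}.
Only in N's history (ahead): {} — 0.
Only in A's history (behind): {A, H} — 2.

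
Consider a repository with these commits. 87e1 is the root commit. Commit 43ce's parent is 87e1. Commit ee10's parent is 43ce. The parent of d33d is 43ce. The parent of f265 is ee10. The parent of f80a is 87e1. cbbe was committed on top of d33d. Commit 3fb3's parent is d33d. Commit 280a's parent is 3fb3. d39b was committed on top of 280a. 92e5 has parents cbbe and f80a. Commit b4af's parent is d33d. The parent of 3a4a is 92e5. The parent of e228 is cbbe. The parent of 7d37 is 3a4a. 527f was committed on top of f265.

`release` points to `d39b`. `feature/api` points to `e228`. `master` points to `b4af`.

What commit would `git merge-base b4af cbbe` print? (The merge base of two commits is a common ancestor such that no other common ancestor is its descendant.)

d33d

Ancestors of b4af: {43ce, 87e1, b4af, d33d}.
Ancestors of cbbe: {43ce, 87e1, cbbe, d33d}.
Common ancestors: {43ce, 87e1, d33d}.
Among these, d33d is not an ancestor of any other common ancestor — it is the merge base.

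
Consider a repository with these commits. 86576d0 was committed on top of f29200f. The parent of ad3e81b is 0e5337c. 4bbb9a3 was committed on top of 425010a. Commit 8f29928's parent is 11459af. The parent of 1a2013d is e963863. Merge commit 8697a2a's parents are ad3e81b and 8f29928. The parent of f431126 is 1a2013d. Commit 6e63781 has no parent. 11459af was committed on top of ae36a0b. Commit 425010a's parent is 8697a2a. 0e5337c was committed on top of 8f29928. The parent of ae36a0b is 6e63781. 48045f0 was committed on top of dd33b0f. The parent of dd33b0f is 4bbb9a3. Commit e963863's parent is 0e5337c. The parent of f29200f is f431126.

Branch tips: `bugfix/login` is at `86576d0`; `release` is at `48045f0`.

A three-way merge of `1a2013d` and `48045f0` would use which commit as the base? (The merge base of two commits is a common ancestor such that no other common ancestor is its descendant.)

Ancestors of 1a2013d: {0e5337c, 11459af, 1a2013d, 6e63781, 8f29928, ae36a0b, e963863}.
Ancestors of 48045f0: {0e5337c, 11459af, 425010a, 48045f0, 4bbb9a3, 6e63781, 8697a2a, 8f29928, ad3e81b, ae36a0b, dd33b0f}.
Common ancestors: {0e5337c, 11459af, 6e63781, 8f29928, ae36a0b}.
Among these, 0e5337c is not an ancestor of any other common ancestor — it is the merge base.

0e5337c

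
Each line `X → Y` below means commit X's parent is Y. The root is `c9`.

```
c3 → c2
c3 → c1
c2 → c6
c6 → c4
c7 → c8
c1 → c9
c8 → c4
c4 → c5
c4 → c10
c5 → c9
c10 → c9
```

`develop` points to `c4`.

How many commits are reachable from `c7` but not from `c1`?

5

Reachable from c7: {c10, c4, c5, c7, c8, c9}.
Reachable from c1: {c1, c9}.
In c7's history but not c1's: {c10, c4, c5, c7, c8} — 5 commits.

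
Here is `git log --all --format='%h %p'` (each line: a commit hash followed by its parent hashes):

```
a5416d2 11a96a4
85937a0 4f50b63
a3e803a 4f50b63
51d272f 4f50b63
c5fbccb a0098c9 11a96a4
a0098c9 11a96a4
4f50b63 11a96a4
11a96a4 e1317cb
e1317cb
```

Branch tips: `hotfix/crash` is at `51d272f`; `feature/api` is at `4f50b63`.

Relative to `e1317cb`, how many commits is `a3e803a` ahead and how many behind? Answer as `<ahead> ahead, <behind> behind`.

Reachable from a3e803a: {11a96a4, 4f50b63, a3e803a, e1317cb}.
Reachable from e1317cb: {e1317cb}.
Only in a3e803a's history (ahead): {11a96a4, 4f50b63, a3e803a} — 3.
Only in e1317cb's history (behind): {} — 0.

3 ahead, 0 behind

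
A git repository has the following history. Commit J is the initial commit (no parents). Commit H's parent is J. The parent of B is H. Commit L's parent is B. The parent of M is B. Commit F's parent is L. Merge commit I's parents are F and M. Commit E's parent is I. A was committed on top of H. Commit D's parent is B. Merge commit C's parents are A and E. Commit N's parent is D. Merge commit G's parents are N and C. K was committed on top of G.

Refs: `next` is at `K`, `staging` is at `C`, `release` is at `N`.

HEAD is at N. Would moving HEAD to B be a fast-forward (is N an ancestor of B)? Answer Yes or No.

A fast-forward from N to B is possible iff N is an ancestor of B.
Ancestors of B: {B, H, J}.
N is not among them, so fast-forward is not possible.

No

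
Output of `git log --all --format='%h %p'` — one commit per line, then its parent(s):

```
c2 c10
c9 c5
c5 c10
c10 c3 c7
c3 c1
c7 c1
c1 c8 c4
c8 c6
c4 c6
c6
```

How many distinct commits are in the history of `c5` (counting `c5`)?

Walking parent pointers from c5: reachable set = {c1, c10, c3, c4, c5, c6, c7, c8}.
That is 8 commits.

8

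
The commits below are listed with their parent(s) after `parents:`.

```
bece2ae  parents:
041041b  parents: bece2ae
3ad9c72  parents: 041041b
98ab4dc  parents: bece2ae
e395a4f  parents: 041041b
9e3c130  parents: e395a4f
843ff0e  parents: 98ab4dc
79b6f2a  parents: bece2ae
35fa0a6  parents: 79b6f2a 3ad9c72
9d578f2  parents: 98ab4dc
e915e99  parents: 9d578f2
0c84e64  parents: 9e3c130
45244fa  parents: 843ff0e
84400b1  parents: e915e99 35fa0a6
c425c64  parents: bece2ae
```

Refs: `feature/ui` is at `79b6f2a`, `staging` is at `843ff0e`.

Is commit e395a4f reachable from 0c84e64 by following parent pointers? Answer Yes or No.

Ancestors of 0c84e64 (commits reachable by following parents): {041041b, 0c84e64, 9e3c130, bece2ae, e395a4f}.
e395a4f is in that set, so it is an ancestor of 0c84e64.

Yes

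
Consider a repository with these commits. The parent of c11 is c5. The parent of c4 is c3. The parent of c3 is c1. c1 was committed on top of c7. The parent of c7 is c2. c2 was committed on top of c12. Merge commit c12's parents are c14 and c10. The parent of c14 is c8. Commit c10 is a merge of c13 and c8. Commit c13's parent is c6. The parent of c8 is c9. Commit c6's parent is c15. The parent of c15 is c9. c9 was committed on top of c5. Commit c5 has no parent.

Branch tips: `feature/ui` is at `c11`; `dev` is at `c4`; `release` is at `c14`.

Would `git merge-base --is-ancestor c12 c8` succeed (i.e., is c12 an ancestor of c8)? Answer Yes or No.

No

Ancestors of c8: {c5, c8, c9}.
c12 is not in that set, so it is not an ancestor of c8.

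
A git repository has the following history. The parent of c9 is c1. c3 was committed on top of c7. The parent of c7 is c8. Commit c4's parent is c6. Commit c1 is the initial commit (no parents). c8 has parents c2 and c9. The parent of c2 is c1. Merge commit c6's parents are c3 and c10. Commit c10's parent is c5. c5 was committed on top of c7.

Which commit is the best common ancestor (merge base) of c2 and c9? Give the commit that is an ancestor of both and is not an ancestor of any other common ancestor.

Ancestors of c2: {c1, c2}.
Ancestors of c9: {c1, c9}.
Common ancestors: {c1}.
The only common ancestor is c1, so it is the merge base.

c1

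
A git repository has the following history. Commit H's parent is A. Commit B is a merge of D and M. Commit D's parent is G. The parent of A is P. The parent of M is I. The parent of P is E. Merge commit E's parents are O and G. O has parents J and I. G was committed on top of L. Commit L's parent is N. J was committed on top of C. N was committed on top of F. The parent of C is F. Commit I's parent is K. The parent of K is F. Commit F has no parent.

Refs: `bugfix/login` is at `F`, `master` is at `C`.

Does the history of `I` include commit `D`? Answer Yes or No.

Ancestors of I: {F, I, K}.
D is not in that set, so it is not an ancestor of I.

No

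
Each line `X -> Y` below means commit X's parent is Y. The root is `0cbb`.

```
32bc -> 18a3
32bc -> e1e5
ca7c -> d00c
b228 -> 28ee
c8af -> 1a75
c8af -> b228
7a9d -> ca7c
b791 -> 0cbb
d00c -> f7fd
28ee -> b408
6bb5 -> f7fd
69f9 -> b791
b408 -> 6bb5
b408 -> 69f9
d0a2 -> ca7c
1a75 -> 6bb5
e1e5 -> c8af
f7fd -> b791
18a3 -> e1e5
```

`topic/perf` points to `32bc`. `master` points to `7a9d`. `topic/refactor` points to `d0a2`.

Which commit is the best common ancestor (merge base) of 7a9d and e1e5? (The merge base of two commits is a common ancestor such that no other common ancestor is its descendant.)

f7fd

Ancestors of 7a9d: {0cbb, 7a9d, b791, ca7c, d00c, f7fd}.
Ancestors of e1e5: {0cbb, 1a75, 28ee, 69f9, 6bb5, b228, b408, b791, c8af, e1e5, f7fd}.
Common ancestors: {0cbb, b791, f7fd}.
Among these, f7fd is not an ancestor of any other common ancestor — it is the merge base.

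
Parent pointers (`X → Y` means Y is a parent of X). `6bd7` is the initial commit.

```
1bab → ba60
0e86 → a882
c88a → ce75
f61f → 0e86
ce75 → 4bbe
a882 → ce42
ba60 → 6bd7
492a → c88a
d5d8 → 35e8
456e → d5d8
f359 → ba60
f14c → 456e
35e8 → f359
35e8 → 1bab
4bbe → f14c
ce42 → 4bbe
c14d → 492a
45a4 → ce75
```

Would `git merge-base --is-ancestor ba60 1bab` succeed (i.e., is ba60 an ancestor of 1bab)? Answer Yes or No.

Yes

Ancestors of 1bab (commits reachable by following parents): {1bab, 6bd7, ba60}.
ba60 is in that set, so it is an ancestor of 1bab.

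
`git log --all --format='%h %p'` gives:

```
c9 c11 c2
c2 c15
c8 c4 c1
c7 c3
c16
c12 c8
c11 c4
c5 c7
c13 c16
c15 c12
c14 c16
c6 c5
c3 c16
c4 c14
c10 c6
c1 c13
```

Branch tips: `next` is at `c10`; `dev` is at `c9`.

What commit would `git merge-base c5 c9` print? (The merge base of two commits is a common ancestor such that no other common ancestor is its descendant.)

c16

Ancestors of c5: {c16, c3, c5, c7}.
Ancestors of c9: {c1, c11, c12, c13, c14, c15, c16, c2, c4, c8, c9}.
Common ancestors: {c16}.
The only common ancestor is c16, so it is the merge base.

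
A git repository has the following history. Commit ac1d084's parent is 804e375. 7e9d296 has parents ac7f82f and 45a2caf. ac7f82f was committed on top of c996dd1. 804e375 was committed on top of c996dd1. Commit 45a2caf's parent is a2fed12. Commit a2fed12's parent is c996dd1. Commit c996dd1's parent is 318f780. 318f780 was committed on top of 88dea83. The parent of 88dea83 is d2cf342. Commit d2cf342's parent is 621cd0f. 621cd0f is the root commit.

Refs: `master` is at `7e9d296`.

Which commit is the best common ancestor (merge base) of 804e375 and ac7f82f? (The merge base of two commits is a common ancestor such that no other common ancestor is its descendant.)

c996dd1

Ancestors of 804e375: {318f780, 621cd0f, 804e375, 88dea83, c996dd1, d2cf342}.
Ancestors of ac7f82f: {318f780, 621cd0f, 88dea83, ac7f82f, c996dd1, d2cf342}.
Common ancestors: {318f780, 621cd0f, 88dea83, c996dd1, d2cf342}.
Among these, c996dd1 is not an ancestor of any other common ancestor — it is the merge base.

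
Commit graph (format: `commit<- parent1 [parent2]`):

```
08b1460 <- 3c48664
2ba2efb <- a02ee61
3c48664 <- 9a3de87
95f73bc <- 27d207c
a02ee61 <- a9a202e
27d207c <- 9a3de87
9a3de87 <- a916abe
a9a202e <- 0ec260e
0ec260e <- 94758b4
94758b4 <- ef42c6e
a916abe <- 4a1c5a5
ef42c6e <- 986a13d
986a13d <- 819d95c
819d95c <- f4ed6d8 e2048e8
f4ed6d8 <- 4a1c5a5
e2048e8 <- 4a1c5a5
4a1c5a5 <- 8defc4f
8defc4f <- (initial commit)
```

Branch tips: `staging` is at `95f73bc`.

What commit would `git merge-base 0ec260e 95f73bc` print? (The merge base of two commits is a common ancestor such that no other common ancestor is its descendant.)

Ancestors of 0ec260e: {0ec260e, 4a1c5a5, 819d95c, 8defc4f, 94758b4, 986a13d, e2048e8, ef42c6e, f4ed6d8}.
Ancestors of 95f73bc: {27d207c, 4a1c5a5, 8defc4f, 95f73bc, 9a3de87, a916abe}.
Common ancestors: {4a1c5a5, 8defc4f}.
Among these, 4a1c5a5 is not an ancestor of any other common ancestor — it is the merge base.

4a1c5a5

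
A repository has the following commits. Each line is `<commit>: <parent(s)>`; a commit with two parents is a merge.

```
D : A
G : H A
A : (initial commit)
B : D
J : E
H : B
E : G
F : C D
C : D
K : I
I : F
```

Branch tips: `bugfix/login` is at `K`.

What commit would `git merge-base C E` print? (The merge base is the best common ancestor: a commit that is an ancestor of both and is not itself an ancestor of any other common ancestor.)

Ancestors of C: {A, C, D}.
Ancestors of E: {A, B, D, E, G, H}.
Common ancestors: {A, D}.
Among these, D is not an ancestor of any other common ancestor — it is the merge base.

D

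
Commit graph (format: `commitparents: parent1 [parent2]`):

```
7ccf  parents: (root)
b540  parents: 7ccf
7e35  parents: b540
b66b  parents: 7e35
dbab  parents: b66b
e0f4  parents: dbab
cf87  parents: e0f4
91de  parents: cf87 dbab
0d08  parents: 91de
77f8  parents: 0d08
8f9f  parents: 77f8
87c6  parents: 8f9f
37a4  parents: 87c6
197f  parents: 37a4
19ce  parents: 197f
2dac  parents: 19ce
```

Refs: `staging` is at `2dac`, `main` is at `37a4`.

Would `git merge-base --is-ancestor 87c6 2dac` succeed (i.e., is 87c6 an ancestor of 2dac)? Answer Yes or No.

Ancestors of 2dac (commits reachable by following parents): {0d08, 197f, 19ce, 2dac, 37a4, 77f8, 7ccf, 7e35, 87c6, 8f9f, 91de, b540, b66b, cf87, dbab, e0f4}.
87c6 is in that set, so it is an ancestor of 2dac.

Yes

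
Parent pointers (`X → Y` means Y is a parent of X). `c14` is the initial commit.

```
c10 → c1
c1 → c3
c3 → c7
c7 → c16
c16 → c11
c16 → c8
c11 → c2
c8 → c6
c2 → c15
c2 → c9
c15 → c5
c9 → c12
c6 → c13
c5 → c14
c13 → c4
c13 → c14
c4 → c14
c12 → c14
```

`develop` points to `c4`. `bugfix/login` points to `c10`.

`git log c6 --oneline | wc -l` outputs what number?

4

Walking parent pointers from c6: reachable set = {c13, c14, c4, c6}.
That is 4 commits.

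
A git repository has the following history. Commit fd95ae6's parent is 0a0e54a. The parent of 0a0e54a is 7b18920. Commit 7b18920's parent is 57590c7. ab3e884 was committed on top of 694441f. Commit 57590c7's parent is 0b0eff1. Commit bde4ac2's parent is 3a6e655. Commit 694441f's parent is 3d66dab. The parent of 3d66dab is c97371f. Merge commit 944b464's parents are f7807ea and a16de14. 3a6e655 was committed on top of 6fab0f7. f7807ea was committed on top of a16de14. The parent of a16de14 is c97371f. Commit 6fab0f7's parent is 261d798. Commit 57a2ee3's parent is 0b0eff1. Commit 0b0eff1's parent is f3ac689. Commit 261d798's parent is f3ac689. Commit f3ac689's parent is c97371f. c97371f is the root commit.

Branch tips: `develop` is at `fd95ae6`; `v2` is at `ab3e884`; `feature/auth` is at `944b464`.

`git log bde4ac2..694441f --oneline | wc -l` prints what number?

2

Reachable from 694441f: {3d66dab, 694441f, c97371f}.
Reachable from bde4ac2: {261d798, 3a6e655, 6fab0f7, bde4ac2, c97371f, f3ac689}.
In 694441f's history but not bde4ac2's: {3d66dab, 694441f} — 2 commits.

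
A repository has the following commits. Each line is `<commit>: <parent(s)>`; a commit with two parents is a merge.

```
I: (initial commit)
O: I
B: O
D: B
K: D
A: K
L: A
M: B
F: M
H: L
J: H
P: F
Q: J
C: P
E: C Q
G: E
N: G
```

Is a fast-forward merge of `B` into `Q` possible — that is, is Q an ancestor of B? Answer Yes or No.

No

A fast-forward from Q to B is possible iff Q is an ancestor of B.
Ancestors of B: {B, I, O}.
Q is not among them, so fast-forward is not possible.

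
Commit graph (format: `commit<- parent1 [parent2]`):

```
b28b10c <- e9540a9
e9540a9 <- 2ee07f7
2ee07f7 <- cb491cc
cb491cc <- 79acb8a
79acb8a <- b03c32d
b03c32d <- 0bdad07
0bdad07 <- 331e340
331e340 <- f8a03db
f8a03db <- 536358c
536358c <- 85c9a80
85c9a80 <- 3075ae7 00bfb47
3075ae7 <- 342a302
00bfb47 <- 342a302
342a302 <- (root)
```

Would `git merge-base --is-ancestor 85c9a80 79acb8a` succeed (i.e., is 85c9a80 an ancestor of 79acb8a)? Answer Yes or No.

Ancestors of 79acb8a (commits reachable by following parents): {00bfb47, 0bdad07, 3075ae7, 331e340, 342a302, 536358c, 79acb8a, 85c9a80, b03c32d, f8a03db}.
85c9a80 is in that set, so it is an ancestor of 79acb8a.

Yes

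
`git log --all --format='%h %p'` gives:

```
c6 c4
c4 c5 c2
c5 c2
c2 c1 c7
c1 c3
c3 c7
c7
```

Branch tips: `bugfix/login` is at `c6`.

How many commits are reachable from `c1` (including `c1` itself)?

Walking parent pointers from c1: reachable set = {c1, c3, c7}.
That is 3 commits.

3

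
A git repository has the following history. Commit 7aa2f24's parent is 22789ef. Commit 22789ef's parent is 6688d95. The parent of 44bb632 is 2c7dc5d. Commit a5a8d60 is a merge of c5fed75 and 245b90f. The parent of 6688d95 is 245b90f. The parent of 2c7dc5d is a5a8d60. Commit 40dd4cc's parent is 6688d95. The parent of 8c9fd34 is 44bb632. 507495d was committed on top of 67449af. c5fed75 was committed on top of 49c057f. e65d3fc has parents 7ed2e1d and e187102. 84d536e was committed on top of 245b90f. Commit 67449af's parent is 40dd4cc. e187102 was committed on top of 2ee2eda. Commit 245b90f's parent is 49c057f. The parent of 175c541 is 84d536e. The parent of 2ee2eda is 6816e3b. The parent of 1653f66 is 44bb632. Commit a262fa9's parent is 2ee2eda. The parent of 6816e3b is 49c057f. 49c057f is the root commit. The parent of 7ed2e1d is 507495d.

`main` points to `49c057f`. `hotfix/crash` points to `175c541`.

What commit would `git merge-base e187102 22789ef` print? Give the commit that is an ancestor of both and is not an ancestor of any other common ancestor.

49c057f

Ancestors of e187102: {2ee2eda, 49c057f, 6816e3b, e187102}.
Ancestors of 22789ef: {22789ef, 245b90f, 49c057f, 6688d95}.
Common ancestors: {49c057f}.
The only common ancestor is 49c057f, so it is the merge base.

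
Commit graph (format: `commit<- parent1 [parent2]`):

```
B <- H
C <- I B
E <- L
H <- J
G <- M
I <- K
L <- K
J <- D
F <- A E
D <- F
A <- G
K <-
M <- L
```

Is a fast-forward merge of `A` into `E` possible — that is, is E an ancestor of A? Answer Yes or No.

A fast-forward from E to A is possible iff E is an ancestor of A.
Ancestors of A: {A, G, K, L, M}.
E is not among them, so fast-forward is not possible.

No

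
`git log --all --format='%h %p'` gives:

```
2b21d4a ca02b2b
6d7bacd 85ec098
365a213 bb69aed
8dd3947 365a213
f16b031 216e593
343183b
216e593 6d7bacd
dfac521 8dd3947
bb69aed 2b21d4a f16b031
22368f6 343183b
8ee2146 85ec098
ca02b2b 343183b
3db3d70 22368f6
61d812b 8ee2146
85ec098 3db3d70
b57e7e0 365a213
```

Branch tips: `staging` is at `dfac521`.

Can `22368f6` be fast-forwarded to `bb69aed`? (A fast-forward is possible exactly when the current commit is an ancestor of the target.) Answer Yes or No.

Yes

A fast-forward from 22368f6 to bb69aed is possible iff 22368f6 is an ancestor of bb69aed.
Ancestors of bb69aed: {216e593, 22368f6, 2b21d4a, 343183b, 3db3d70, 6d7bacd, 85ec098, bb69aed, ca02b2b, f16b031}.
22368f6 is among them, so fast-forward is possible.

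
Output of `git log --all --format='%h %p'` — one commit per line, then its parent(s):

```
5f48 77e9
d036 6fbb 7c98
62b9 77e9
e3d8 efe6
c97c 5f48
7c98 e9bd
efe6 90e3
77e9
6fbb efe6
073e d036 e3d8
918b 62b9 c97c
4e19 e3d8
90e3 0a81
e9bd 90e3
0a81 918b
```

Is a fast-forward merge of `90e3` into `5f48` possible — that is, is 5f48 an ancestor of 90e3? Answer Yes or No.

A fast-forward from 5f48 to 90e3 is possible iff 5f48 is an ancestor of 90e3.
Ancestors of 90e3: {0a81, 5f48, 62b9, 77e9, 90e3, 918b, c97c}.
5f48 is among them, so fast-forward is possible.

Yes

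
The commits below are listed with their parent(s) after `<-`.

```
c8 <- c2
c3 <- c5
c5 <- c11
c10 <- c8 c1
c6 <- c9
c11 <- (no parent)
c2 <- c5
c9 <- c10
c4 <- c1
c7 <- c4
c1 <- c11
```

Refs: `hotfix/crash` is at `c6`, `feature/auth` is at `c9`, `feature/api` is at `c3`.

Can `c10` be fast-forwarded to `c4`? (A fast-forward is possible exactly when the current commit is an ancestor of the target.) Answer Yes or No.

No

A fast-forward from c10 to c4 is possible iff c10 is an ancestor of c4.
Ancestors of c4: {c1, c11, c4}.
c10 is not among them, so fast-forward is not possible.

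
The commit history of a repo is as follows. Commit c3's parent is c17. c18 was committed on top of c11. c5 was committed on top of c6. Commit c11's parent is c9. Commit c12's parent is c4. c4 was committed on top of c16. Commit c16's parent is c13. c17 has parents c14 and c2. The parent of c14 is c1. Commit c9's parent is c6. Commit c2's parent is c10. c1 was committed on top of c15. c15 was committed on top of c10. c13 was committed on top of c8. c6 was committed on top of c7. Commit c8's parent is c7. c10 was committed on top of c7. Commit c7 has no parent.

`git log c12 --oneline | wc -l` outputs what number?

Walking parent pointers from c12: reachable set = {c12, c13, c16, c4, c7, c8}.
That is 6 commits.

6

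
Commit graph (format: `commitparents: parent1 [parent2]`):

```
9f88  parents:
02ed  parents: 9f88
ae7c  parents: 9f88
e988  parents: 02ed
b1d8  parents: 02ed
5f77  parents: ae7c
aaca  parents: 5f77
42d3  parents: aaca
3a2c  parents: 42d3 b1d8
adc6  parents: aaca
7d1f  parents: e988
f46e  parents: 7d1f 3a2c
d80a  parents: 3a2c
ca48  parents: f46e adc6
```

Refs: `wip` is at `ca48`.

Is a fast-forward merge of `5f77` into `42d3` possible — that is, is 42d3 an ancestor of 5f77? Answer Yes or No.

A fast-forward from 42d3 to 5f77 is possible iff 42d3 is an ancestor of 5f77.
Ancestors of 5f77: {5f77, 9f88, ae7c}.
42d3 is not among them, so fast-forward is not possible.

No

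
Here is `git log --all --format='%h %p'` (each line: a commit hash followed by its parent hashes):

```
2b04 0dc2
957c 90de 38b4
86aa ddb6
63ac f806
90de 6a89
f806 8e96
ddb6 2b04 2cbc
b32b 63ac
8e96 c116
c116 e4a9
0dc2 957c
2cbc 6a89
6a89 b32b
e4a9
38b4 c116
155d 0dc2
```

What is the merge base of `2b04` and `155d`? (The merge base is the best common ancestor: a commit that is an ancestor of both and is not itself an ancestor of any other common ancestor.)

Ancestors of 2b04: {0dc2, 2b04, 38b4, 63ac, 6a89, 8e96, 90de, 957c, b32b, c116, e4a9, f806}.
Ancestors of 155d: {0dc2, 155d, 38b4, 63ac, 6a89, 8e96, 90de, 957c, b32b, c116, e4a9, f806}.
Common ancestors: {0dc2, 38b4, 63ac, 6a89, 8e96, 90de, 957c, b32b, c116, e4a9, f806}.
Among these, 0dc2 is not an ancestor of any other common ancestor — it is the merge base.

0dc2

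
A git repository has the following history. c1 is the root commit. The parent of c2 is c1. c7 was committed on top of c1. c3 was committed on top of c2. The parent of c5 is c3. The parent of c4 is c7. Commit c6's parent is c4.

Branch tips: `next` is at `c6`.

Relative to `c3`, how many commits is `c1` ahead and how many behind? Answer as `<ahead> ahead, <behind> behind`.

0 ahead, 2 behind

Reachable from c1: {c1}.
Reachable from c3: {c1, c2, c3}.
Only in c1's history (ahead): {} — 0.
Only in c3's history (behind): {c2, c3} — 2.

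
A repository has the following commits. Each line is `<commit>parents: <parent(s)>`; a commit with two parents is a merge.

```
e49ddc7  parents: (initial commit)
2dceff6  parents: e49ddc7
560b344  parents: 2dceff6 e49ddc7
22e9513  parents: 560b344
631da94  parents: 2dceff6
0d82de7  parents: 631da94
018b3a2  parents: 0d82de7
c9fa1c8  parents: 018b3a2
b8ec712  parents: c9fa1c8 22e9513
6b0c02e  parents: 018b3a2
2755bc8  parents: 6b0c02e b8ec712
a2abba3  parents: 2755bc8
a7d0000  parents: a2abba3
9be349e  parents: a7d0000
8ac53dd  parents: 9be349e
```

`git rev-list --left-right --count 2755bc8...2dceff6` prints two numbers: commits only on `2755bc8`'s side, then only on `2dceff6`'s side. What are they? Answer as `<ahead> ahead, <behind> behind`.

Reachable from 2755bc8: {018b3a2, 0d82de7, 22e9513, 2755bc8, 2dceff6, 560b344, 631da94, 6b0c02e, b8ec712, c9fa1c8, e49ddc7}.
Reachable from 2dceff6: {2dceff6, e49ddc7}.
Only in 2755bc8's history (ahead): {018b3a2, 0d82de7, 22e9513, 2755bc8, 560b344, 631da94, 6b0c02e, b8ec712, c9fa1c8} — 9.
Only in 2dceff6's history (behind): {} — 0.

9 ahead, 0 behind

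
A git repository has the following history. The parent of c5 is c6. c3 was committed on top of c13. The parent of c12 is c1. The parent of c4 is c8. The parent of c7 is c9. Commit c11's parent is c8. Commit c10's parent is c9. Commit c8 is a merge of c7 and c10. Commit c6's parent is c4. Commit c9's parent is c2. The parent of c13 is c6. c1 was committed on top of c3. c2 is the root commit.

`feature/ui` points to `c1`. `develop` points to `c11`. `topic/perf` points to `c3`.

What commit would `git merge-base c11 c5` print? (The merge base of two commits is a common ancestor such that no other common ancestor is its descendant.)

c8

Ancestors of c11: {c10, c11, c2, c7, c8, c9}.
Ancestors of c5: {c10, c2, c4, c5, c6, c7, c8, c9}.
Common ancestors: {c10, c2, c7, c8, c9}.
Among these, c8 is not an ancestor of any other common ancestor — it is the merge base.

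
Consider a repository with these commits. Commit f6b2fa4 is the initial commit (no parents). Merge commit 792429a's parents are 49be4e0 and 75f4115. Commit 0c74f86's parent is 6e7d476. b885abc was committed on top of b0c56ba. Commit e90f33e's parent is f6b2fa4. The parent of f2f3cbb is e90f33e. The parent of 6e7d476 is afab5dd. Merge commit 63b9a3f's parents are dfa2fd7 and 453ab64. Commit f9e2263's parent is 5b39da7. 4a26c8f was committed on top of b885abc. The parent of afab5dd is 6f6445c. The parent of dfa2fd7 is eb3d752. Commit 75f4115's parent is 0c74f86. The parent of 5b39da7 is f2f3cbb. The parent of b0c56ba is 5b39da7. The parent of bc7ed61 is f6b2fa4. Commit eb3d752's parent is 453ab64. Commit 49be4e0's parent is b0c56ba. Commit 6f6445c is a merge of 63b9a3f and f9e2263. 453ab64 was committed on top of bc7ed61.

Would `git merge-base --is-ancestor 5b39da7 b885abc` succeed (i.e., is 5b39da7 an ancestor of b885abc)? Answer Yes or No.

Ancestors of b885abc (commits reachable by following parents): {5b39da7, b0c56ba, b885abc, e90f33e, f2f3cbb, f6b2fa4}.
5b39da7 is in that set, so it is an ancestor of b885abc.

Yes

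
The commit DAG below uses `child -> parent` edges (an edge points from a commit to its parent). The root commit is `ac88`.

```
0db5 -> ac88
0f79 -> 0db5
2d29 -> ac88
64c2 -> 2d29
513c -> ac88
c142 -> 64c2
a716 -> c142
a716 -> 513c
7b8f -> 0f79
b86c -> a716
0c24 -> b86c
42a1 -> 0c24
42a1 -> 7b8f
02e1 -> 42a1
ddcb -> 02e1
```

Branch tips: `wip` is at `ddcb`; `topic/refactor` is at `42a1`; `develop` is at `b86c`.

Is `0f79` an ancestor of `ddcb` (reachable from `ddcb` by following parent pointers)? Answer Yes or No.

Yes

Ancestors of ddcb (commits reachable by following parents): {02e1, 0c24, 0db5, 0f79, 2d29, 42a1, 513c, 64c2, 7b8f, a716, ac88, b86c, c142, ddcb}.
0f79 is in that set, so it is an ancestor of ddcb.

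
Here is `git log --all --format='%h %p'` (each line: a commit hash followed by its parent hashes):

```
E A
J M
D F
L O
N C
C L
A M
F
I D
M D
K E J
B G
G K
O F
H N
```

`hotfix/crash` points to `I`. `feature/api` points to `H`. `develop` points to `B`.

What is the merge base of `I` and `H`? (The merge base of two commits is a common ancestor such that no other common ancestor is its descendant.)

F

Ancestors of I: {D, F, I}.
Ancestors of H: {C, F, H, L, N, O}.
Common ancestors: {F}.
The only common ancestor is F, so it is the merge base.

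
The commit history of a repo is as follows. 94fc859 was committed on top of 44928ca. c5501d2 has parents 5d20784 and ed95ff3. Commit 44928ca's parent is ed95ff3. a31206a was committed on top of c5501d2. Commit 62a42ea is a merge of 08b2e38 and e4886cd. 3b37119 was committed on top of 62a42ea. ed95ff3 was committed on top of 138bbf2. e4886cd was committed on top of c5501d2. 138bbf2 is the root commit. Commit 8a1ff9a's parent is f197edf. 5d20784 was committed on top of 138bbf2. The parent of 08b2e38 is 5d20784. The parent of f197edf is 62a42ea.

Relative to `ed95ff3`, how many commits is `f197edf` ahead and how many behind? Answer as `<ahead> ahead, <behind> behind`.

6 ahead, 0 behind

Reachable from f197edf: {08b2e38, 138bbf2, 5d20784, 62a42ea, c5501d2, e4886cd, ed95ff3, f197edf}.
Reachable from ed95ff3: {138bbf2, ed95ff3}.
Only in f197edf's history (ahead): {08b2e38, 5d20784, 62a42ea, c5501d2, e4886cd, f197edf} — 6.
Only in ed95ff3's history (behind): {} — 0.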